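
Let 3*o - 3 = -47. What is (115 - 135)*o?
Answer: 880/3 ≈ 293.33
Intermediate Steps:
o = -44/3 (o = 1 + (⅓)*(-47) = 1 - 47/3 = -44/3 ≈ -14.667)
(115 - 135)*o = (115 - 135)*(-44/3) = -20*(-44/3) = 880/3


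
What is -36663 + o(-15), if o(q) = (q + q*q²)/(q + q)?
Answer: -36550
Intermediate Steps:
o(q) = (q + q³)/(2*q) (o(q) = (q + q³)/((2*q)) = (q + q³)*(1/(2*q)) = (q + q³)/(2*q))
-36663 + o(-15) = -36663 + (½ + (½)*(-15)²) = -36663 + (½ + (½)*225) = -36663 + (½ + 225/2) = -36663 + 113 = -36550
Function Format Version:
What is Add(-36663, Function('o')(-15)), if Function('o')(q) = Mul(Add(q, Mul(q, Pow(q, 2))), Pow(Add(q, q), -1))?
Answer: -36550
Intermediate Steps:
Function('o')(q) = Mul(Rational(1, 2), Pow(q, -1), Add(q, Pow(q, 3))) (Function('o')(q) = Mul(Add(q, Pow(q, 3)), Pow(Mul(2, q), -1)) = Mul(Add(q, Pow(q, 3)), Mul(Rational(1, 2), Pow(q, -1))) = Mul(Rational(1, 2), Pow(q, -1), Add(q, Pow(q, 3))))
Add(-36663, Function('o')(-15)) = Add(-36663, Add(Rational(1, 2), Mul(Rational(1, 2), Pow(-15, 2)))) = Add(-36663, Add(Rational(1, 2), Mul(Rational(1, 2), 225))) = Add(-36663, Add(Rational(1, 2), Rational(225, 2))) = Add(-36663, 113) = -36550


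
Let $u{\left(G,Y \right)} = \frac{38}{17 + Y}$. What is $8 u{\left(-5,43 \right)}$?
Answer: $\frac{76}{15} \approx 5.0667$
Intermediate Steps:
$8 u{\left(-5,43 \right)} = 8 \frac{38}{17 + 43} = 8 \cdot \frac{38}{60} = 8 \cdot 38 \cdot \frac{1}{60} = 8 \cdot \frac{19}{30} = \frac{76}{15}$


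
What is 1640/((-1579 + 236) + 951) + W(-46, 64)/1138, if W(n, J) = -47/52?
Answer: -12133383/2899624 ≈ -4.1845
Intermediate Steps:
W(n, J) = -47/52 (W(n, J) = -47*1/52 = -47/52)
1640/((-1579 + 236) + 951) + W(-46, 64)/1138 = 1640/((-1579 + 236) + 951) - 47/52/1138 = 1640/(-1343 + 951) - 47/52*1/1138 = 1640/(-392) - 47/59176 = 1640*(-1/392) - 47/59176 = -205/49 - 47/59176 = -12133383/2899624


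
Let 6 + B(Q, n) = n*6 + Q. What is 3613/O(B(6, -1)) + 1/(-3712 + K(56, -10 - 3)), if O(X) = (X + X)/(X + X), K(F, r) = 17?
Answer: 13350034/3695 ≈ 3613.0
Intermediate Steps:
B(Q, n) = -6 + Q + 6*n (B(Q, n) = -6 + (n*6 + Q) = -6 + (6*n + Q) = -6 + (Q + 6*n) = -6 + Q + 6*n)
O(X) = 1 (O(X) = (2*X)/((2*X)) = (2*X)*(1/(2*X)) = 1)
3613/O(B(6, -1)) + 1/(-3712 + K(56, -10 - 3)) = 3613/1 + 1/(-3712 + 17) = 3613*1 + 1/(-3695) = 3613 - 1/3695 = 13350034/3695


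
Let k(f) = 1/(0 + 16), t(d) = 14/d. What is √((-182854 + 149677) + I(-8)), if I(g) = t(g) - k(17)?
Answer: I*√530861/4 ≈ 182.15*I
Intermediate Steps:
k(f) = 1/16
I(g) = -1/16 + 14/g (I(g) = 14/g - 1*1/16 = 14/g - 1/16 = -1/16 + 14/g)
√((-182854 + 149677) + I(-8)) = √((-182854 + 149677) + (1/16)*(224 - 1*(-8))/(-8)) = √(-33177 + (1/16)*(-⅛)*(224 + 8)) = √(-33177 + (1/16)*(-⅛)*232) = √(-33177 - 29/16) = √(-530861/16) = I*√530861/4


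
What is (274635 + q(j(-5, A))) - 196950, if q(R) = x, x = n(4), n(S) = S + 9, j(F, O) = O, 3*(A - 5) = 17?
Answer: 77698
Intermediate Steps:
A = 32/3 (A = 5 + (⅓)*17 = 5 + 17/3 = 32/3 ≈ 10.667)
n(S) = 9 + S
x = 13 (x = 9 + 4 = 13)
q(R) = 13
(274635 + q(j(-5, A))) - 196950 = (274635 + 13) - 196950 = 274648 - 196950 = 77698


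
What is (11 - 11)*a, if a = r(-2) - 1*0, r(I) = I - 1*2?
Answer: 0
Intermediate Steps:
r(I) = -2 + I (r(I) = I - 2 = -2 + I)
a = -4 (a = (-2 - 2) - 1*0 = -4 + 0 = -4)
(11 - 11)*a = (11 - 11)*(-4) = 0*(-4) = 0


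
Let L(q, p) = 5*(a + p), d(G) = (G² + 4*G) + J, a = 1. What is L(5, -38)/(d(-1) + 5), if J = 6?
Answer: -185/8 ≈ -23.125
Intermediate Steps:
d(G) = 6 + G² + 4*G (d(G) = (G² + 4*G) + 6 = 6 + G² + 4*G)
L(q, p) = 5 + 5*p (L(q, p) = 5*(1 + p) = 5 + 5*p)
L(5, -38)/(d(-1) + 5) = (5 + 5*(-38))/((6 + (-1)² + 4*(-1)) + 5) = (5 - 190)/((6 + 1 - 4) + 5) = -185/(3 + 5) = -185/8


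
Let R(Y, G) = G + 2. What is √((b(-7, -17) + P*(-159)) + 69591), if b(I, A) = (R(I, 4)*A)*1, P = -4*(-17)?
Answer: √58677 ≈ 242.23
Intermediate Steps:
P = 68
R(Y, G) = 2 + G
b(I, A) = 6*A (b(I, A) = ((2 + 4)*A)*1 = (6*A)*1 = 6*A)
√((b(-7, -17) + P*(-159)) + 69591) = √((6*(-17) + 68*(-159)) + 69591) = √((-102 - 10812) + 69591) = √(-10914 + 69591) = √58677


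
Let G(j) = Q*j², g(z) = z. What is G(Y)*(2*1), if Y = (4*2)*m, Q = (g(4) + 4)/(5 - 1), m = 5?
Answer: 6400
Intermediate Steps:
Q = 2 (Q = (4 + 4)/(5 - 1) = 8/4 = 8*(¼) = 2)
Y = 40 (Y = (4*2)*5 = 8*5 = 40)
G(j) = 2*j²
G(Y)*(2*1) = (2*40²)*(2*1) = (2*1600)*2 = 3200*2 = 6400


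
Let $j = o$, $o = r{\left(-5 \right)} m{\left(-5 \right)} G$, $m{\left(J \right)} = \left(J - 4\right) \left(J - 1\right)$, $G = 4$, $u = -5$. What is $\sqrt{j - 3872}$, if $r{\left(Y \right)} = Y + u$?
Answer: $4 i \sqrt{377} \approx 77.666 i$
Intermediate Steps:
$m{\left(J \right)} = \left(-1 + J\right) \left(-4 + J\right)$ ($m{\left(J \right)} = \left(-4 + J\right) \left(-1 + J\right) = \left(-1 + J\right) \left(-4 + J\right)$)
$r{\left(Y \right)} = -5 + Y$ ($r{\left(Y \right)} = Y - 5 = -5 + Y$)
$o = -2160$ ($o = \left(-5 - 5\right) \left(4 + \left(-5\right)^{2} - -25\right) 4 = - 10 \left(4 + 25 + 25\right) 4 = \left(-10\right) 54 \cdot 4 = \left(-540\right) 4 = -2160$)
$j = -2160$
$\sqrt{j - 3872} = \sqrt{-2160 - 3872} = \sqrt{-6032} = 4 i \sqrt{377}$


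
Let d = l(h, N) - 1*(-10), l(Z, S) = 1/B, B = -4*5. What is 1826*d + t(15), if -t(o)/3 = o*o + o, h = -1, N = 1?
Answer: 174487/10 ≈ 17449.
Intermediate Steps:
B = -20
l(Z, S) = -1/20 (l(Z, S) = 1/(-20) = -1/20)
t(o) = -3*o - 3*o² (t(o) = -3*(o*o + o) = -3*(o² + o) = -3*(o + o²) = -3*o - 3*o²)
d = 199/20 (d = -1/20 - 1*(-10) = -1/20 + 10 = 199/20 ≈ 9.9500)
1826*d + t(15) = 1826*(199/20) - 3*15*(1 + 15) = 181687/10 - 3*15*16 = 181687/10 - 720 = 174487/10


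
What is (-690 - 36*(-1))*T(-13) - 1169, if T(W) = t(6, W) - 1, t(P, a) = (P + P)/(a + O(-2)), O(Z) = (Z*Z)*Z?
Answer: -989/7 ≈ -141.29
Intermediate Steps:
O(Z) = Z**3 (O(Z) = Z**2*Z = Z**3)
t(P, a) = 2*P/(-8 + a) (t(P, a) = (P + P)/(a + (-2)**3) = (2*P)/(a - 8) = (2*P)/(-8 + a) = 2*P/(-8 + a))
T(W) = -1 + 12/(-8 + W) (T(W) = 2*6/(-8 + W) - 1 = 12/(-8 + W) - 1 = -1 + 12/(-8 + W))
(-690 - 36*(-1))*T(-13) - 1169 = (-690 - 36*(-1))*((20 - 1*(-13))/(-8 - 13)) - 1169 = (-690 + 36)*((20 + 13)/(-21)) - 1169 = -(-218)*33/7 - 1169 = -654*(-11/7) - 1169 = 7194/7 - 1169 = -989/7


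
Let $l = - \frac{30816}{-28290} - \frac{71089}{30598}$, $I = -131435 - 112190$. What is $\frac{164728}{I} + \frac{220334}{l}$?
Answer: $- \frac{7744256928258672996}{43373364417875} \approx -1.7855 \cdot 10^{5}$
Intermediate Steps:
$I = -243625$
$l = - \frac{178033307}{144269570}$ ($l = \left(-30816\right) \left(- \frac{1}{28290}\right) - \frac{71089}{30598} = \frac{5136}{4715} - \frac{71089}{30598} = - \frac{178033307}{144269570} \approx -1.234$)
$\frac{164728}{I} + \frac{220334}{l} = \frac{164728}{-243625} + \frac{220334}{- \frac{178033307}{144269570}} = 164728 \left(- \frac{1}{243625}\right) + 220334 \left(- \frac{144269570}{178033307}\right) = - \frac{164728}{243625} - \frac{31787491436380}{178033307} = - \frac{7744256928258672996}{43373364417875}$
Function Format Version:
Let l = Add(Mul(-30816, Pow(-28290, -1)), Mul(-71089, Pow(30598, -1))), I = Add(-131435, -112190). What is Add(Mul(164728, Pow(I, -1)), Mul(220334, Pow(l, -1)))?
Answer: Rational(-7744256928258672996, 43373364417875) ≈ -1.7855e+5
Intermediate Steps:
I = -243625
l = Rational(-178033307, 144269570) (l = Add(Mul(-30816, Rational(-1, 28290)), Mul(-71089, Rational(1, 30598))) = Add(Rational(5136, 4715), Rational(-71089, 30598)) = Rational(-178033307, 144269570) ≈ -1.2340)
Add(Mul(164728, Pow(I, -1)), Mul(220334, Pow(l, -1))) = Add(Mul(164728, Pow(-243625, -1)), Mul(220334, Pow(Rational(-178033307, 144269570), -1))) = Add(Mul(164728, Rational(-1, 243625)), Mul(220334, Rational(-144269570, 178033307))) = Add(Rational(-164728, 243625), Rational(-31787491436380, 178033307)) = Rational(-7744256928258672996, 43373364417875)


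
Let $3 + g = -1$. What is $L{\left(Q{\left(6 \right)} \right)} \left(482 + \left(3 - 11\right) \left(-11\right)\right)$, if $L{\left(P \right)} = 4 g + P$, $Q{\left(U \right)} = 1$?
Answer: $-8550$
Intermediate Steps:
$g = -4$ ($g = -3 - 1 = -4$)
$L{\left(P \right)} = -16 + P$ ($L{\left(P \right)} = 4 \left(-4\right) + P = -16 + P$)
$L{\left(Q{\left(6 \right)} \right)} \left(482 + \left(3 - 11\right) \left(-11\right)\right) = \left(-16 + 1\right) \left(482 + \left(3 - 11\right) \left(-11\right)\right) = - 15 \left(482 - -88\right) = - 15 \left(482 + 88\right) = \left(-15\right) 570 = -8550$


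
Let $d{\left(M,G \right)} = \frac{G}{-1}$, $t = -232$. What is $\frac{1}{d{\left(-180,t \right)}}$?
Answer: $\frac{1}{232} \approx 0.0043103$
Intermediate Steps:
$d{\left(M,G \right)} = - G$ ($d{\left(M,G \right)} = G \left(-1\right) = - G$)
$\frac{1}{d{\left(-180,t \right)}} = \frac{1}{\left(-1\right) \left(-232\right)} = \frac{1}{232}$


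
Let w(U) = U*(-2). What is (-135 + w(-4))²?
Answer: 16129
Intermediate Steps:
w(U) = -2*U
(-135 + w(-4))² = (-135 - 2*(-4))² = (-135 + 8)² = (-127)² = 16129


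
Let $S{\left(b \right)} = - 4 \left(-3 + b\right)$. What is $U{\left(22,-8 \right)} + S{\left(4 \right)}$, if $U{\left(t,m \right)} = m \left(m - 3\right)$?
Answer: $84$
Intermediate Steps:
$U{\left(t,m \right)} = m \left(-3 + m\right)$
$S{\left(b \right)} = 12 - 4 b$
$U{\left(22,-8 \right)} + S{\left(4 \right)} = - 8 \left(-3 - 8\right) + \left(12 - 16\right) = \left(-8\right) \left(-11\right) + \left(12 - 16\right) = 88 - 4 = 84$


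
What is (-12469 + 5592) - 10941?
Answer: -17818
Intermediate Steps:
(-12469 + 5592) - 10941 = -6877 - 10941 = -17818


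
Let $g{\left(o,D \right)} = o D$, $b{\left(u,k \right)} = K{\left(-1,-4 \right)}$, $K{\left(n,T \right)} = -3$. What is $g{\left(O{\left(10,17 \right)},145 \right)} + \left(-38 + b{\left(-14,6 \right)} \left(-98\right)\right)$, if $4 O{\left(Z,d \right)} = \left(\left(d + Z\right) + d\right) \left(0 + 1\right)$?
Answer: $1851$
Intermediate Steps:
$O{\left(Z,d \right)} = \frac{d}{2} + \frac{Z}{4}$ ($O{\left(Z,d \right)} = \frac{\left(\left(d + Z\right) + d\right) \left(0 + 1\right)}{4} = \frac{\left(\left(Z + d\right) + d\right) 1}{4} = \frac{\left(Z + 2 d\right) 1}{4} = \frac{Z + 2 d}{4} = \frac{d}{2} + \frac{Z}{4}$)
$b{\left(u,k \right)} = -3$
$g{\left(o,D \right)} = D o$
$g{\left(O{\left(10,17 \right)},145 \right)} + \left(-38 + b{\left(-14,6 \right)} \left(-98\right)\right) = 145 \left(\frac{1}{2} \cdot 17 + \frac{1}{4} \cdot 10\right) - -256 = 145 \left(\frac{17}{2} + \frac{5}{2}\right) + \left(-38 + 294\right) = 145 \cdot 11 + 256 = 1595 + 256 = 1851$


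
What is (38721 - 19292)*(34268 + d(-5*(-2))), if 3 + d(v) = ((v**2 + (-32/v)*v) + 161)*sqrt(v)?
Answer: 665734685 + 4449241*sqrt(10) ≈ 6.7980e+8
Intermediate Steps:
d(v) = -3 + sqrt(v)*(129 + v**2) (d(v) = -3 + ((v**2 + (-32/v)*v) + 161)*sqrt(v) = -3 + ((v**2 - 32) + 161)*sqrt(v) = -3 + ((-32 + v**2) + 161)*sqrt(v) = -3 + (129 + v**2)*sqrt(v) = -3 + sqrt(v)*(129 + v**2))
(38721 - 19292)*(34268 + d(-5*(-2))) = (38721 - 19292)*(34268 + (-3 + (-5*(-2))**(5/2) + 129*sqrt(-5*(-2)))) = 19429*(34268 + (-3 + 10**(5/2) + 129*sqrt(10))) = 19429*(34268 + (-3 + 100*sqrt(10) + 129*sqrt(10))) = 19429*(34268 + (-3 + 229*sqrt(10))) = 19429*(34265 + 229*sqrt(10)) = 665734685 + 4449241*sqrt(10)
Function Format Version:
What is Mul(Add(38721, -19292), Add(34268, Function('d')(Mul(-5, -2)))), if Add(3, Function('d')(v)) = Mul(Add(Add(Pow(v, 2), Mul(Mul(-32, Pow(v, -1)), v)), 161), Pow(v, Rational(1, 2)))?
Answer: Add(665734685, Mul(4449241, Pow(10, Rational(1, 2)))) ≈ 6.7980e+8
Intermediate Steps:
Function('d')(v) = Add(-3, Mul(Pow(v, Rational(1, 2)), Add(129, Pow(v, 2)))) (Function('d')(v) = Add(-3, Mul(Add(Add(Pow(v, 2), Mul(Mul(-32, Pow(v, -1)), v)), 161), Pow(v, Rational(1, 2)))) = Add(-3, Mul(Add(Add(Pow(v, 2), -32), 161), Pow(v, Rational(1, 2)))) = Add(-3, Mul(Add(Add(-32, Pow(v, 2)), 161), Pow(v, Rational(1, 2)))) = Add(-3, Mul(Add(129, Pow(v, 2)), Pow(v, Rational(1, 2)))) = Add(-3, Mul(Pow(v, Rational(1, 2)), Add(129, Pow(v, 2)))))
Mul(Add(38721, -19292), Add(34268, Function('d')(Mul(-5, -2)))) = Mul(Add(38721, -19292), Add(34268, Add(-3, Pow(Mul(-5, -2), Rational(5, 2)), Mul(129, Pow(Mul(-5, -2), Rational(1, 2)))))) = Mul(19429, Add(34268, Add(-3, Pow(10, Rational(5, 2)), Mul(129, Pow(10, Rational(1, 2)))))) = Mul(19429, Add(34268, Add(-3, Mul(100, Pow(10, Rational(1, 2))), Mul(129, Pow(10, Rational(1, 2)))))) = Mul(19429, Add(34268, Add(-3, Mul(229, Pow(10, Rational(1, 2)))))) = Mul(19429, Add(34265, Mul(229, Pow(10, Rational(1, 2))))) = Add(665734685, Mul(4449241, Pow(10, Rational(1, 2))))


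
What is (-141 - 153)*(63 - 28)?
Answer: -10290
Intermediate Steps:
(-141 - 153)*(63 - 28) = -294*35 = -10290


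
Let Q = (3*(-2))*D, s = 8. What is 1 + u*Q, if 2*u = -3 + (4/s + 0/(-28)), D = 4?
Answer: 31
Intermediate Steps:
u = -5/4 (u = (-3 + (4/8 + 0/(-28)))/2 = (-3 + (4*(1/8) + 0*(-1/28)))/2 = (-3 + (1/2 + 0))/2 = (-3 + 1/2)/2 = (1/2)*(-5/2) = -5/4 ≈ -1.2500)
Q = -24 (Q = (3*(-2))*4 = -6*4 = -24)
1 + u*Q = 1 - 5/4*(-24) = 1 + 30 = 31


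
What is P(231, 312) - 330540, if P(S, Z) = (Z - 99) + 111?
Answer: -330216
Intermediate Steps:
P(S, Z) = 12 + Z (P(S, Z) = (-99 + Z) + 111 = 12 + Z)
P(231, 312) - 330540 = (12 + 312) - 330540 = 324 - 330540 = -330216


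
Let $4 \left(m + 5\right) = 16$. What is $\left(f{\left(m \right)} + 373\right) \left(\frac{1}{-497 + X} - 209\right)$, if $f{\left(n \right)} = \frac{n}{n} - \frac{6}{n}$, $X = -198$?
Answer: $- \frac{11039456}{139} \approx -79421.0$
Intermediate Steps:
$m = -1$ ($m = -5 + \frac{1}{4} \cdot 16 = -5 + 4 = -1$)
$f{\left(n \right)} = 1 - \frac{6}{n}$
$\left(f{\left(m \right)} + 373\right) \left(\frac{1}{-497 + X} - 209\right) = \left(\frac{-6 - 1}{-1} + 373\right) \left(\frac{1}{-497 - 198} - 209\right) = \left(\left(-1\right) \left(-7\right) + 373\right) \left(\frac{1}{-695} - 209\right) = \left(7 + 373\right) \left(- \frac{1}{695} - 209\right) = 380 \left(- \frac{145256}{695}\right) = - \frac{11039456}{139}$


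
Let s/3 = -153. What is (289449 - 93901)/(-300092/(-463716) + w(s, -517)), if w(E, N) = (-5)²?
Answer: 5667421023/743312 ≈ 7624.6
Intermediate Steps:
s = -459 (s = 3*(-153) = -459)
w(E, N) = 25
(289449 - 93901)/(-300092/(-463716) + w(s, -517)) = (289449 - 93901)/(-300092/(-463716) + 25) = 195548/(-300092*(-1/463716) + 25) = 195548/(75023/115929 + 25) = 195548/(2973248/115929) = 195548*(115929/2973248) = 5667421023/743312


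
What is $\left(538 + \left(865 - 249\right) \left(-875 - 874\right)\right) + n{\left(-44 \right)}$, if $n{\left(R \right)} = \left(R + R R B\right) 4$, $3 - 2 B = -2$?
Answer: $-1057662$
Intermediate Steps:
$B = \frac{5}{2}$ ($B = \frac{3}{2} - -1 = \frac{3}{2} + 1 = \frac{5}{2} \approx 2.5$)
$n{\left(R \right)} = 4 R + 10 R^{2}$ ($n{\left(R \right)} = \left(R + R R \frac{5}{2}\right) 4 = \left(R + R^{2} \cdot \frac{5}{2}\right) 4 = \left(R + \frac{5 R^{2}}{2}\right) 4 = 4 R + 10 R^{2}$)
$\left(538 + \left(865 - 249\right) \left(-875 - 874\right)\right) + n{\left(-44 \right)} = \left(538 + \left(865 - 249\right) \left(-875 - 874\right)\right) + 2 \left(-44\right) \left(2 + 5 \left(-44\right)\right) = \left(538 + 616 \left(-1749\right)\right) + 2 \left(-44\right) \left(2 - 220\right) = \left(538 - 1077384\right) + 2 \left(-44\right) \left(-218\right) = -1076846 + 19184 = -1057662$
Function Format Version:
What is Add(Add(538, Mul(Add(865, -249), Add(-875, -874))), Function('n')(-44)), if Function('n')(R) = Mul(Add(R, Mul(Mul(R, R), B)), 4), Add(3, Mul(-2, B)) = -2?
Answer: -1057662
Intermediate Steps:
B = Rational(5, 2) (B = Add(Rational(3, 2), Mul(Rational(-1, 2), -2)) = Add(Rational(3, 2), 1) = Rational(5, 2) ≈ 2.5000)
Function('n')(R) = Add(Mul(4, R), Mul(10, Pow(R, 2))) (Function('n')(R) = Mul(Add(R, Mul(Mul(R, R), Rational(5, 2))), 4) = Mul(Add(R, Mul(Pow(R, 2), Rational(5, 2))), 4) = Mul(Add(R, Mul(Rational(5, 2), Pow(R, 2))), 4) = Add(Mul(4, R), Mul(10, Pow(R, 2))))
Add(Add(538, Mul(Add(865, -249), Add(-875, -874))), Function('n')(-44)) = Add(Add(538, Mul(Add(865, -249), Add(-875, -874))), Mul(2, -44, Add(2, Mul(5, -44)))) = Add(Add(538, Mul(616, -1749)), Mul(2, -44, Add(2, -220))) = Add(Add(538, -1077384), Mul(2, -44, -218)) = Add(-1076846, 19184) = -1057662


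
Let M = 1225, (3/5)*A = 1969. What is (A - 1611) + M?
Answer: 8687/3 ≈ 2895.7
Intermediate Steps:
A = 9845/3 (A = (5/3)*1969 = 9845/3 ≈ 3281.7)
(A - 1611) + M = (9845/3 - 1611) + 1225 = 5012/3 + 1225 = 8687/3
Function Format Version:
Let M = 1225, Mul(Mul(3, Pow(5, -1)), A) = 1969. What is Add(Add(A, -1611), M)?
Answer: Rational(8687, 3) ≈ 2895.7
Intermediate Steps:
A = Rational(9845, 3) (A = Mul(Rational(5, 3), 1969) = Rational(9845, 3) ≈ 3281.7)
Add(Add(A, -1611), M) = Add(Add(Rational(9845, 3), -1611), 1225) = Add(Rational(5012, 3), 1225) = Rational(8687, 3)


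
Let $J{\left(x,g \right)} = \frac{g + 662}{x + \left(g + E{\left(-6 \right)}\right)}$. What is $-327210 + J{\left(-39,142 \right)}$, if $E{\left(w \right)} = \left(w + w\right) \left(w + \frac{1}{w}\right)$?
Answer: $- \frac{19305122}{59} \approx -3.2721 \cdot 10^{5}$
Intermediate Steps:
$E{\left(w \right)} = 2 w \left(w + \frac{1}{w}\right)$
$J{\left(x,g \right)} = \frac{662 + g}{74 + g + x}$ ($J{\left(x,g \right)} = \frac{g + 662}{x + \left(g + \left(2 + 2 \left(-6\right)^{2}\right)\right)} = \frac{662 + g}{x + \left(g + \left(2 + 2 \cdot 36\right)\right)} = \frac{662 + g}{x + \left(g + \left(2 + 72\right)\right)} = \frac{662 + g}{x + \left(g + 74\right)} = \frac{662 + g}{x + \left(74 + g\right)} = \frac{662 + g}{74 + g + x}$)
$-327210 + J{\left(-39,142 \right)} = -327210 + \frac{662 + 142}{74 + 142 - 39} = -327210 + \frac{1}{177} \cdot 804 = -327210 + \frac{268}{59} = - \frac{19305122}{59}$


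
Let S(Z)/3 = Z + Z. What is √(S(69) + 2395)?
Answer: 53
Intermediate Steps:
S(Z) = 6*Z (S(Z) = 3*(Z + Z) = 3*(2*Z) = 6*Z)
√(S(69) + 2395) = √(6*69 + 2395) = √(414 + 2395) = √2809 = 53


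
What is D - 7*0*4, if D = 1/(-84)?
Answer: -1/84 ≈ -0.011905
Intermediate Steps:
D = -1/84 ≈ -0.011905
D - 7*0*4 = -1/84 - 7*0*4 = -1/84 - 0*4 = -1/84 - 1*0 = -1/84 + 0 = -1/84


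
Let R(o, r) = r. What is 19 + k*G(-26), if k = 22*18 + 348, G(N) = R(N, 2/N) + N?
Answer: -251969/13 ≈ -19382.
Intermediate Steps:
G(N) = N + 2/N (G(N) = 2/N + N = N + 2/N)
k = 744 (k = 396 + 348 = 744)
19 + k*G(-26) = 19 + 744*(-26 + 2/(-26)) = 19 + 744*(-26 + 2*(-1/26)) = 19 + 744*(-26 - 1/13) = 19 + 744*(-339/13) = 19 - 252216/13 = -251969/13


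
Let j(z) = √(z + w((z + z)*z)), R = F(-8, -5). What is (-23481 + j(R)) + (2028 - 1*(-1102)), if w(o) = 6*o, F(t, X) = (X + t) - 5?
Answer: -20351 + 3*√430 ≈ -20289.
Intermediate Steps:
F(t, X) = -5 + X + t
R = -18 (R = -5 - 5 - 8 = -18)
j(z) = √(z + 12*z²) (j(z) = √(z + 6*((z + z)*z)) = √(z + 6*((2*z)*z)) = √(z + 6*(2*z²)) = √(z + 12*z²))
(-23481 + j(R)) + (2028 - 1*(-1102)) = (-23481 + √(-18*(1 + 12*(-18)))) + (2028 - 1*(-1102)) = (-23481 + √(-18*(1 - 216))) + (2028 + 1102) = (-23481 + √(-18*(-215))) + 3130 = (-23481 + √3870) + 3130 = (-23481 + 3*√430) + 3130 = -20351 + 3*√430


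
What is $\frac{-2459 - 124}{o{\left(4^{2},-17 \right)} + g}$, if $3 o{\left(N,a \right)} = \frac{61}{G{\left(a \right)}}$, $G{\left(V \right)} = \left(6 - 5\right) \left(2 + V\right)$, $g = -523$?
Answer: $\frac{116235}{23596} \approx 4.926$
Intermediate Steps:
$G{\left(V \right)} = 2 + V$ ($G{\left(V \right)} = 1 \left(2 + V\right) = 2 + V$)
$o{\left(N,a \right)} = \frac{61}{3 \left(2 + a\right)}$ ($o{\left(N,a \right)} = \frac{61 \frac{1}{2 + a}}{3} = \frac{61}{3 \left(2 + a\right)}$)
$\frac{-2459 - 124}{o{\left(4^{2},-17 \right)} + g} = \frac{-2459 - 124}{\frac{61}{3 \left(2 - 17\right)} - 523} = - \frac{2583}{\frac{61}{3 \left(-15\right)} - 523} = - \frac{2583}{\frac{61}{3} \left(- \frac{1}{15}\right) - 523} = - \frac{2583}{- \frac{61}{45} - 523} = - \frac{2583}{- \frac{23596}{45}} = \left(-2583\right) \left(- \frac{45}{23596}\right) = \frac{116235}{23596}$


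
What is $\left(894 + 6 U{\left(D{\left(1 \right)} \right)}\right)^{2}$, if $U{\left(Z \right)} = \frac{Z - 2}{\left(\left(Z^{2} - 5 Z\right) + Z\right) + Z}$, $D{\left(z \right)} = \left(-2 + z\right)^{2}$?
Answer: $804609$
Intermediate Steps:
$U{\left(Z \right)} = \frac{-2 + Z}{Z^{2} - 3 Z}$ ($U{\left(Z \right)} = \frac{-2 + Z}{\left(Z^{2} - 4 Z\right) + Z} = \frac{-2 + Z}{Z^{2} - 3 Z}$)
$\left(894 + 6 U{\left(D{\left(1 \right)} \right)}\right)^{2} = \left(894 + 6 \frac{-2 + \left(-2 + 1\right)^{2}}{\left(-2 + 1\right)^{2} \left(-3 + \left(-2 + 1\right)^{2}\right)}\right)^{2} = \left(894 + 6 \frac{-2 + \left(-1\right)^{2}}{\left(-1\right)^{2} \left(-3 + \left(-1\right)^{2}\right)}\right)^{2} = \left(894 + 6 \frac{-2 + 1}{1 \left(-3 + 1\right)}\right)^{2} = \left(894 + 6 \cdot 1 \frac{1}{-2} \left(-1\right)\right)^{2} = \left(894 + 6 \cdot 1 \left(- \frac{1}{2}\right) \left(-1\right)\right)^{2} = \left(894 + 6 \cdot \frac{1}{2}\right)^{2} = \left(894 + 3\right)^{2} = 897^{2} = 804609$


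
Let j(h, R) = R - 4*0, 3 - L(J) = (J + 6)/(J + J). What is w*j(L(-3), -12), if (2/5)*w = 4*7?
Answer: -840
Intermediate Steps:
L(J) = 3 - (6 + J)/(2*J) (L(J) = 3 - (J + 6)/(J + J) = 3 - (6 + J)/(2*J))
j(h, R) = R (j(h, R) = R + 0 = R)
w = 70 (w = 5*(4*7)/2 = (5/2)*28 = 70)
w*j(L(-3), -12) = 70*(-12) = -840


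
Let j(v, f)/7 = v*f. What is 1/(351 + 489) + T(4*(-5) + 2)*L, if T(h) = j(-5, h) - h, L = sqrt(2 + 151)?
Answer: 1/840 + 1944*sqrt(17) ≈ 8015.3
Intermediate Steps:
j(v, f) = 7*f*v (j(v, f) = 7*(v*f) = 7*(f*v) = 7*f*v)
L = 3*sqrt(17) (L = sqrt(153) = 3*sqrt(17) ≈ 12.369)
T(h) = -36*h (T(h) = 7*h*(-5) - h = -35*h - h = -36*h)
1/(351 + 489) + T(4*(-5) + 2)*L = 1/(351 + 489) + (-36*(4*(-5) + 2))*(3*sqrt(17)) = 1/840 + (-36*(-20 + 2))*(3*sqrt(17)) = 1/840 + (-36*(-18))*(3*sqrt(17)) = 1/840 + 648*(3*sqrt(17)) = 1/840 + 1944*sqrt(17)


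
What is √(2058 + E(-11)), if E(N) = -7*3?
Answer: √2037 ≈ 45.133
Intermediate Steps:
E(N) = -21
√(2058 + E(-11)) = √(2058 - 21) = √2037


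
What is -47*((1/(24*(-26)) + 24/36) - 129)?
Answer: 3763807/624 ≈ 6031.7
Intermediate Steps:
-47*((1/(24*(-26)) + 24/36) - 129) = -47*(((1/24)*(-1/26) + 24*(1/36)) - 129) = -47*((-1/624 + 2/3) - 129) = -47*(415/624 - 129) = -47*(-80081/624) = 3763807/624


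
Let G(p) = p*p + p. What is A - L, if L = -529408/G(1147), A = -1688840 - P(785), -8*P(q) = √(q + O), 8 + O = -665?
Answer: -555947418408/329189 + √7/2 ≈ -1.6888e+6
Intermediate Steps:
O = -673 (O = -8 - 665 = -673)
P(q) = -√(-673 + q)/8 (P(q) = -√(q - 673)/8 = -√(-673 + q)/8)
G(p) = p + p² (G(p) = p² + p = p + p²)
A = -1688840 + √7/2 (A = -1688840 - (-1)*√(-673 + 785)/8 = -1688840 - (-1)*√112/8 = -1688840 - (-1)*4*√7/8 = -1688840 - (-1)*√7/2 = -1688840 + √7/2 ≈ -1.6888e+6)
L = -132352/329189 (L = -529408*1/(1147*(1 + 1147)) = -529408/(1147*1148) = -529408/1316756 = -529408*1/1316756 = -132352/329189 ≈ -0.40205)
A - L = (-1688840 + √7/2) - 1*(-132352/329189) = (-1688840 + √7/2) + 132352/329189 = -555947418408/329189 + √7/2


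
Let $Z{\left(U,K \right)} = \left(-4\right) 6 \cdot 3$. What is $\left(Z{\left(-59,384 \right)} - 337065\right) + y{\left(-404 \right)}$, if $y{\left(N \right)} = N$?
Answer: $-337541$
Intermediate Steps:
$Z{\left(U,K \right)} = -72$ ($Z{\left(U,K \right)} = \left(-24\right) 3 = -72$)
$\left(Z{\left(-59,384 \right)} - 337065\right) + y{\left(-404 \right)} = \left(-72 - 337065\right) - 404 = -337137 - 404 = -337541$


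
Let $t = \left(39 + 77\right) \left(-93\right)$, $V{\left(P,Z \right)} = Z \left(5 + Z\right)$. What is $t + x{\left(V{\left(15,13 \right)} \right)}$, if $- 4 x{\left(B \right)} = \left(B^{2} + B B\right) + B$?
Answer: $- \frac{76449}{2} \approx -38225.0$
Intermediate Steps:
$x{\left(B \right)} = - \frac{B^{2}}{2} - \frac{B}{4}$ ($x{\left(B \right)} = - \frac{\left(B^{2} + B B\right) + B}{4} = - \frac{\left(B^{2} + B^{2}\right) + B}{4} = - \frac{2 B^{2} + B}{4} = - \frac{B + 2 B^{2}}{4} = - \frac{B^{2}}{2} - \frac{B}{4}$)
$t = -10788$ ($t = 116 \left(-93\right) = -10788$)
$t + x{\left(V{\left(15,13 \right)} \right)} = -10788 - \frac{13 \left(5 + 13\right) \left(1 + 2 \cdot 13 \left(5 + 13\right)\right)}{4} = -10788 - \frac{13 \cdot 18 \left(1 + 2 \cdot 13 \cdot 18\right)}{4} = -10788 - \frac{117 \left(1 + 2 \cdot 234\right)}{2} = -10788 - \frac{117 \left(1 + 468\right)}{2} = -10788 - \frac{117}{2} \cdot 469 = -10788 - \frac{54873}{2} = - \frac{76449}{2}$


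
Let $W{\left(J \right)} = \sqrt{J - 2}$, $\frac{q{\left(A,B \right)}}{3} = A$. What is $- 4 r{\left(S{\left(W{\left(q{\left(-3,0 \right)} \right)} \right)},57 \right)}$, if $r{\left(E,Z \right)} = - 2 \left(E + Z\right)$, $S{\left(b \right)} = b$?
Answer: $456 + 8 i \sqrt{11} \approx 456.0 + 26.533 i$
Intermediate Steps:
$q{\left(A,B \right)} = 3 A$
$W{\left(J \right)} = \sqrt{-2 + J}$
$r{\left(E,Z \right)} = - 2 E - 2 Z$
$- 4 r{\left(S{\left(W{\left(q{\left(-3,0 \right)} \right)} \right)},57 \right)} = - 4 \left(- 2 \sqrt{-2 + 3 \left(-3\right)} - 114\right) = - 4 \left(- 2 \sqrt{-2 - 9} - 114\right) = - 4 \left(- 2 \sqrt{-11} - 114\right) = - 4 \left(- 2 i \sqrt{11} - 114\right) = - 4 \left(-114 - 2 i \sqrt{11}\right) = 456 + 8 i \sqrt{11}$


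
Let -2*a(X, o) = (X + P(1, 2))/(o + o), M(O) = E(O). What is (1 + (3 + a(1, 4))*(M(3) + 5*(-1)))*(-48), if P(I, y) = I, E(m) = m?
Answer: 228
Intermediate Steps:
M(O) = O
a(X, o) = -(1 + X)/(4*o) (a(X, o) = -(X + 1)/(2*(o + o)) = -(1 + X)/(2*(2*o)) = -(1 + X)*1/(2*o)/2 = -(1 + X)/(4*o))
(1 + (3 + a(1, 4))*(M(3) + 5*(-1)))*(-48) = (1 + (3 + (¼)*(-1 - 1*1)/4)*(3 + 5*(-1)))*(-48) = (1 + (3 + (¼)*(¼)*(-1 - 1))*(3 - 5))*(-48) = (1 + (3 + (¼)*(¼)*(-2))*(-2))*(-48) = (1 + (3 - ⅛)*(-2))*(-48) = (1 + (23/8)*(-2))*(-48) = (1 - 23/4)*(-48) = -19/4*(-48) = 228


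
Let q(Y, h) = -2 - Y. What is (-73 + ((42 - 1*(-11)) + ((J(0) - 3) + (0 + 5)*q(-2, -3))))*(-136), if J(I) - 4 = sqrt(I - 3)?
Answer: 2584 - 136*I*sqrt(3) ≈ 2584.0 - 235.56*I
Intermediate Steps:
J(I) = 4 + sqrt(-3 + I) (J(I) = 4 + sqrt(I - 3) = 4 + sqrt(-3 + I))
(-73 + ((42 - 1*(-11)) + ((J(0) - 3) + (0 + 5)*q(-2, -3))))*(-136) = (-73 + ((42 - 1*(-11)) + (((4 + sqrt(-3 + 0)) - 3) + (0 + 5)*(-2 - 1*(-2)))))*(-136) = (-73 + ((42 + 11) + (((4 + sqrt(-3)) - 3) + 5*(-2 + 2))))*(-136) = (-73 + (53 + (((4 + I*sqrt(3)) - 3) + 5*0)))*(-136) = (-73 + (53 + ((1 + I*sqrt(3)) + 0)))*(-136) = (-73 + (53 + (1 + I*sqrt(3))))*(-136) = (-73 + (54 + I*sqrt(3)))*(-136) = (-19 + I*sqrt(3))*(-136) = 2584 - 136*I*sqrt(3)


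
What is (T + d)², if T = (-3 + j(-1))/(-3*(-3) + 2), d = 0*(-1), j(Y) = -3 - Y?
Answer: 25/121 ≈ 0.20661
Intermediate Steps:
d = 0
T = -5/11 (T = (-3 + (-3 - 1*(-1)))/(-3*(-3) + 2) = (-3 + (-3 + 1))/(9 + 2) = (-3 - 2)/11 = -5*1/11 = -5/11 ≈ -0.45455)
(T + d)² = (-5/11 + 0)² = (-5/11)² = 25/121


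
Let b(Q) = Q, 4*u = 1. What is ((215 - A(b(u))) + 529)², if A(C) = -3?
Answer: 558009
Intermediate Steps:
u = ¼ (u = (¼)*1 = ¼ ≈ 0.25000)
((215 - A(b(u))) + 529)² = ((215 - 1*(-3)) + 529)² = ((215 + 3) + 529)² = (218 + 529)² = 747² = 558009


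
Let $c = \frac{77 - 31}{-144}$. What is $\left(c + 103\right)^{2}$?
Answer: $\frac{54656449}{5184} \approx 10543.0$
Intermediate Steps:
$c = - \frac{23}{72}$ ($c = 46 \left(- \frac{1}{144}\right) = - \frac{23}{72} \approx -0.31944$)
$\left(c + 103\right)^{2} = \left(- \frac{23}{72} + 103\right)^{2} = \left(\frac{7393}{72}\right)^{2} = \frac{54656449}{5184}$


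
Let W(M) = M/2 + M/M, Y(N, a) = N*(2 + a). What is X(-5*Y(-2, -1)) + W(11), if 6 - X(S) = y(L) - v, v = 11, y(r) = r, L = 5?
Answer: 37/2 ≈ 18.500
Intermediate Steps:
W(M) = 1 + M/2 (W(M) = M*(1/2) + 1 = M/2 + 1 = 1 + M/2)
X(S) = 12 (X(S) = 6 - (5 - 1*11) = 6 - (5 - 11) = 6 - 1*(-6) = 6 + 6 = 12)
X(-5*Y(-2, -1)) + W(11) = 12 + (1 + (1/2)*11) = 12 + (1 + 11/2) = 12 + 13/2 = 37/2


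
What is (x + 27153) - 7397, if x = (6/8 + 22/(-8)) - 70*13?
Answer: 18844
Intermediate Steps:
x = -912 (x = (6*(⅛) + 22*(-⅛)) - 910 = (¾ - 11/4) - 910 = -2 - 910 = -912)
(x + 27153) - 7397 = (-912 + 27153) - 7397 = 26241 - 7397 = 18844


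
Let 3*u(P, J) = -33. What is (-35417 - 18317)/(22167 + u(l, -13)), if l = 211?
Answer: -26867/11078 ≈ -2.4253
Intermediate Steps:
u(P, J) = -11 (u(P, J) = (1/3)*(-33) = -11)
(-35417 - 18317)/(22167 + u(l, -13)) = (-35417 - 18317)/(22167 - 11) = -53734/22156 = -53734*1/22156 = -26867/11078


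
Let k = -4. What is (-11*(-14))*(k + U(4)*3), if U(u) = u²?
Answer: 6776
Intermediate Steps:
(-11*(-14))*(k + U(4)*3) = (-11*(-14))*(-4 + 4²*3) = 154*(-4 + 16*3) = 154*(-4 + 48) = 154*44 = 6776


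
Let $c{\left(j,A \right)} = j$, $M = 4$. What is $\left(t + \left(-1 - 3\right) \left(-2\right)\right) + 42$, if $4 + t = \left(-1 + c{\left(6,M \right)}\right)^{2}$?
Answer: $71$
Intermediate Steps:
$t = 21$ ($t = -4 + \left(-1 + 6\right)^{2} = -4 + 5^{2} = -4 + 25 = 21$)
$\left(t + \left(-1 - 3\right) \left(-2\right)\right) + 42 = \left(21 + \left(-1 - 3\right) \left(-2\right)\right) + 42 = \left(21 - -8\right) + 42 = \left(21 + 8\right) + 42 = 29 + 42 = 71$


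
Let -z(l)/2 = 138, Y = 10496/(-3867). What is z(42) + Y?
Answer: -1077788/3867 ≈ -278.71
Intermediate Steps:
Y = -10496/3867 (Y = 10496*(-1/3867) = -10496/3867 ≈ -2.7142)
z(l) = -276 (z(l) = -2*138 = -276)
z(42) + Y = -276 - 10496/3867 = -1077788/3867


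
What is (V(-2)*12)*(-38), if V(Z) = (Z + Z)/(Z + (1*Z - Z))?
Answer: -912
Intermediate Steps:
V(Z) = 2 (V(Z) = (2*Z)/(Z + (Z - Z)) = (2*Z)/(Z + 0) = (2*Z)/Z = 2)
(V(-2)*12)*(-38) = (2*12)*(-38) = 24*(-38) = -912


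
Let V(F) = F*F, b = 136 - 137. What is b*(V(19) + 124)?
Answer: -485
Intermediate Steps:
b = -1
V(F) = F**2
b*(V(19) + 124) = -(19**2 + 124) = -(361 + 124) = -1*485 = -485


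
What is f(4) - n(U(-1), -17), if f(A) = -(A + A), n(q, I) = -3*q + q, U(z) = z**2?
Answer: -6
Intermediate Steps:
n(q, I) = -2*q
f(A) = -2*A
f(4) - n(U(-1), -17) = -2*4 - (-2)*(-1)**2 = -8 - (-2) = -8 - 1*(-2) = -8 + 2 = -6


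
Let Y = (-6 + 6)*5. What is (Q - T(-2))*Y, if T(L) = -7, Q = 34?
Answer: 0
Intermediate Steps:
Y = 0 (Y = 0*5 = 0)
(Q - T(-2))*Y = (34 - 1*(-7))*0 = (34 + 7)*0 = 41*0 = 0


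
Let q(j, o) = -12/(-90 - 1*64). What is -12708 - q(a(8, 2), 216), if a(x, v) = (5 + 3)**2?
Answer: -978522/77 ≈ -12708.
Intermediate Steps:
a(x, v) = 64 (a(x, v) = 8**2 = 64)
q(j, o) = 6/77 (q(j, o) = -12/(-90 - 64) = -12/(-154) = -12*(-1/154) = 6/77)
-12708 - q(a(8, 2), 216) = -12708 - 1*6/77 = -12708 - 6/77 = -978522/77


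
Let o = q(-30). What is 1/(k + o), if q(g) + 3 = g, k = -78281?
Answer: -1/78314 ≈ -1.2769e-5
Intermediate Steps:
q(g) = -3 + g
o = -33 (o = -3 - 30 = -33)
1/(k + o) = 1/(-78281 - 33) = 1/(-78314) = -1/78314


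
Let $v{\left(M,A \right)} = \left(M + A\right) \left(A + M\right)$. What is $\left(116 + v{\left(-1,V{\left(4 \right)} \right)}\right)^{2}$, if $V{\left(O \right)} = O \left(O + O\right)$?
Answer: $1159929$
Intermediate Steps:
$V{\left(O \right)} = 2 O^{2}$ ($V{\left(O \right)} = O 2 O = 2 O^{2}$)
$v{\left(M,A \right)} = \left(A + M\right)^{2}$ ($v{\left(M,A \right)} = \left(A + M\right) \left(A + M\right) = \left(A + M\right)^{2}$)
$\left(116 + v{\left(-1,V{\left(4 \right)} \right)}\right)^{2} = \left(116 + \left(2 \cdot 4^{2} - 1\right)^{2}\right)^{2} = \left(116 + \left(2 \cdot 16 - 1\right)^{2}\right)^{2} = \left(116 + \left(32 - 1\right)^{2}\right)^{2} = \left(116 + 31^{2}\right)^{2} = \left(116 + 961\right)^{2} = 1077^{2} = 1159929$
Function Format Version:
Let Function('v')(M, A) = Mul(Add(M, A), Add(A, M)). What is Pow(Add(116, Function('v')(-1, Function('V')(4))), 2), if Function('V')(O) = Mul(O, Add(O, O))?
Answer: 1159929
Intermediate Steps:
Function('V')(O) = Mul(2, Pow(O, 2)) (Function('V')(O) = Mul(O, Mul(2, O)) = Mul(2, Pow(O, 2)))
Function('v')(M, A) = Pow(Add(A, M), 2) (Function('v')(M, A) = Mul(Add(A, M), Add(A, M)) = Pow(Add(A, M), 2))
Pow(Add(116, Function('v')(-1, Function('V')(4))), 2) = Pow(Add(116, Pow(Add(Mul(2, Pow(4, 2)), -1), 2)), 2) = Pow(Add(116, Pow(Add(Mul(2, 16), -1), 2)), 2) = Pow(Add(116, Pow(Add(32, -1), 2)), 2) = Pow(Add(116, Pow(31, 2)), 2) = Pow(Add(116, 961), 2) = Pow(1077, 2) = 1159929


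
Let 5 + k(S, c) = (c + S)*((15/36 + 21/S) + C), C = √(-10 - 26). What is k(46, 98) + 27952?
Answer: 645673/23 + 864*I ≈ 28073.0 + 864.0*I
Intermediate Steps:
C = 6*I (C = √(-36) = 6*I ≈ 6.0*I)
k(S, c) = -5 + (S + c)*(5/12 + 6*I + 21/S) (k(S, c) = -5 + (c + S)*((15/36 + 21/S) + 6*I) = -5 + (S + c)*((15*(1/36) + 21/S) + 6*I) = -5 + (S + c)*((5/12 + 21/S) + 6*I) = -5 + (S + c)*(5/12 + 6*I + 21/S))
k(46, 98) + 27952 = (1/12)*(252*98 + 46*(192 + 5*46 + 5*98 + 72*I*46 + 72*I*98))/46 + 27952 = (1/12)*(1/46)*(24696 + 46*(192 + 230 + 490 + 3312*I + 7056*I)) + 27952 = (1/12)*(1/46)*(24696 + 46*(912 + 10368*I)) + 27952 = (1/12)*(1/46)*(24696 + (41952 + 476928*I)) + 27952 = (1/12)*(1/46)*(66648 + 476928*I) + 27952 = (2777/23 + 864*I) + 27952 = 645673/23 + 864*I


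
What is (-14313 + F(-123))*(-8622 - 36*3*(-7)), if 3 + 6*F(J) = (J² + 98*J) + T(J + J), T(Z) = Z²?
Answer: 29222190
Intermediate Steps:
F(J) = -½ + 5*J²/6 + 49*J/3 (F(J) = -½ + ((J² + 98*J) + (J + J)²)/6 = -½ + ((J² + 98*J) + (2*J)²)/6 = -½ + ((J² + 98*J) + 4*J²)/6 = -½ + (5*J² + 98*J)/6 = -½ + (5*J²/6 + 49*J/3) = -½ + 5*J²/6 + 49*J/3)
(-14313 + F(-123))*(-8622 - 36*3*(-7)) = (-14313 + (-½ + (⅚)*(-123)² + (49/3)*(-123)))*(-8622 - 36*3*(-7)) = (-14313 + (-½ + (⅚)*15129 - 2009))*(-8622 - 108*(-7)) = (-14313 + (-½ + 25215/2 - 2009))*(-8622 + 756) = (-14313 + 10598)*(-7866) = -3715*(-7866) = 29222190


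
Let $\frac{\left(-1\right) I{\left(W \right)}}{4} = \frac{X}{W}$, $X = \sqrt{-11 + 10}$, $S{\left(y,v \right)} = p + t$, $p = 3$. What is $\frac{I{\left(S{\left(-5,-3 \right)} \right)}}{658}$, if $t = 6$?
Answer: $- \frac{2 i}{2961} \approx - 0.00067545 i$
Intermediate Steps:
$S{\left(y,v \right)} = 9$ ($S{\left(y,v \right)} = 3 + 6 = 9$)
$X = i$ ($X = \sqrt{-1} = i \approx 1.0 i$)
$I{\left(W \right)} = - \frac{4 i}{W}$ ($I{\left(W \right)} = - 4 \frac{i}{W} = - \frac{4 i}{W}$)
$\frac{I{\left(S{\left(-5,-3 \right)} \right)}}{658} = \frac{\left(-4\right) i \frac{1}{9}}{658} = \left(-4\right) i \frac{1}{9} \cdot \frac{1}{658} = - \frac{4 i}{9} \cdot \frac{1}{658} = - \frac{2 i}{2961}$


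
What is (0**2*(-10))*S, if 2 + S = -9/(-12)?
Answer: 0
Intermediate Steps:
S = -5/4 (S = -2 - 9/(-12) = -2 - 9*(-1/12) = -2 + 3/4 = -5/4 ≈ -1.2500)
(0**2*(-10))*S = (0**2*(-10))*(-5/4) = (0*(-10))*(-5/4) = 0*(-5/4) = 0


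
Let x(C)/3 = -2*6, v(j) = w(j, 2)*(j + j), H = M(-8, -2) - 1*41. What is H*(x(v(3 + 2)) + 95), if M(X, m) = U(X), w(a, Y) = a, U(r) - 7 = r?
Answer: -2478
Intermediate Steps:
U(r) = 7 + r
M(X, m) = 7 + X
H = -42 (H = (7 - 8) - 1*41 = -1 - 41 = -42)
v(j) = 2*j**2 (v(j) = j*(j + j) = j*(2*j) = 2*j**2)
x(C) = -36 (x(C) = 3*(-2*6) = 3*(-12) = -36)
H*(x(v(3 + 2)) + 95) = -42*(-36 + 95) = -42*59 = -2478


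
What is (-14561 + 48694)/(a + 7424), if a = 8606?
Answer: 34133/16030 ≈ 2.1293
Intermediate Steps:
(-14561 + 48694)/(a + 7424) = (-14561 + 48694)/(8606 + 7424) = 34133/16030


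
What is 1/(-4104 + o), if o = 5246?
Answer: 1/1142 ≈ 0.00087566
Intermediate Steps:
1/(-4104 + o) = 1/(-4104 + 5246) = 1/1142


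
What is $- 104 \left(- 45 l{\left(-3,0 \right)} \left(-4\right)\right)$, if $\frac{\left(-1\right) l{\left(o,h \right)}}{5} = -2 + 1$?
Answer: $-93600$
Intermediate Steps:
$l{\left(o,h \right)} = 5$ ($l{\left(o,h \right)} = - 5 \left(-2 + 1\right) = \left(-5\right) \left(-1\right) = 5$)
$- 104 \left(- 45 l{\left(-3,0 \right)} \left(-4\right)\right) = - 104 \left(- 45 \cdot 5 \left(-4\right)\right) = - 104 \left(\left(-45\right) \left(-20\right)\right) = \left(-104\right) 900 = -93600$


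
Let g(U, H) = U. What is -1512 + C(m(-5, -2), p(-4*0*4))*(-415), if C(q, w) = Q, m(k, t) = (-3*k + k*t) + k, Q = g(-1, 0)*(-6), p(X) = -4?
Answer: -4002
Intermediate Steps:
Q = 6 (Q = -1*(-6) = 6)
m(k, t) = -2*k + k*t
C(q, w) = 6
-1512 + C(m(-5, -2), p(-4*0*4))*(-415) = -1512 + 6*(-415) = -1512 - 2490 = -4002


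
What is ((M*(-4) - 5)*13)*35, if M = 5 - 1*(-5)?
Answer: -20475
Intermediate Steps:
M = 10 (M = 5 + 5 = 10)
((M*(-4) - 5)*13)*35 = ((10*(-4) - 5)*13)*35 = ((-40 - 5)*13)*35 = -45*13*35 = -585*35 = -20475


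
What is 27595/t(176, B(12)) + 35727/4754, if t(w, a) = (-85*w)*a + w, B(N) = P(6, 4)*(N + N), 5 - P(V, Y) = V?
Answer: 6482448331/853856432 ≈ 7.5920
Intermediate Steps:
P(V, Y) = 5 - V
B(N) = -2*N (B(N) = (5 - 1*6)*(N + N) = (5 - 6)*(2*N) = -2*N)
t(w, a) = w - 85*a*w (t(w, a) = -85*a*w + w = w - 85*a*w)
27595/t(176, B(12)) + 35727/4754 = 27595/((176*(1 - (-170)*12))) + 35727/4754 = 27595/((176*(1 - 85*(-24)))) + 35727*(1/4754) = 27595/((176*(1 + 2040))) + 35727/4754 = 27595/((176*2041)) + 35727/4754 = 27595/359216 + 35727/4754 = 6482448331/853856432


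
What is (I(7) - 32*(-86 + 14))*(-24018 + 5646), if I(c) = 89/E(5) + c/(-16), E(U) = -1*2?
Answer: -166013985/4 ≈ -4.1503e+7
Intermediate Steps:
E(U) = -2
I(c) = -89/2 - c/16 (I(c) = 89/(-2) + c/(-16) = 89*(-½) + c*(-1/16) = -89/2 - c/16)
(I(7) - 32*(-86 + 14))*(-24018 + 5646) = ((-89/2 - 1/16*7) - 32*(-86 + 14))*(-24018 + 5646) = ((-89/2 - 7/16) - 32*(-72))*(-18372) = (-719/16 + 2304)*(-18372) = (36145/16)*(-18372) = -166013985/4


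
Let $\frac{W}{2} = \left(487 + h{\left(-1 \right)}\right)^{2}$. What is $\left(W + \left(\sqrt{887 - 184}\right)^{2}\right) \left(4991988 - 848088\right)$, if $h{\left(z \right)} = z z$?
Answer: $1976603004900$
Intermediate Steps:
$h{\left(z \right)} = z^{2}$
$W = 476288$ ($W = 2 \left(487 + \left(-1\right)^{2}\right)^{2} = 2 \left(487 + 1\right)^{2} = 2 \cdot 488^{2} = 2 \cdot 238144 = 476288$)
$\left(W + \left(\sqrt{887 - 184}\right)^{2}\right) \left(4991988 - 848088\right) = \left(476288 + \left(\sqrt{887 - 184}\right)^{2}\right) \left(4991988 - 848088\right) = \left(476288 + \left(\sqrt{703}\right)^{2}\right) 4143900 = \left(476288 + 703\right) 4143900 = 476991 \cdot 4143900 = 1976603004900$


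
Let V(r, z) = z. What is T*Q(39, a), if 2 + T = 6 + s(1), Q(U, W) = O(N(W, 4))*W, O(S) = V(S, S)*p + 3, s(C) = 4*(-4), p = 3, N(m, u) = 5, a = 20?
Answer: -4320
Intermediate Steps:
s(C) = -16
O(S) = 3 + 3*S (O(S) = S*3 + 3 = 3*S + 3 = 3 + 3*S)
Q(U, W) = 18*W (Q(U, W) = (3 + 3*5)*W = (3 + 15)*W = 18*W)
T = -12 (T = -2 + (6 - 16) = -2 - 10 = -12)
T*Q(39, a) = -216*20 = -12*360 = -4320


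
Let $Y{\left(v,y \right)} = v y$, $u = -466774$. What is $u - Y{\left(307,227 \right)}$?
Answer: $-536463$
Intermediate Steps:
$u - Y{\left(307,227 \right)} = -466774 - 307 \cdot 227 = -466774 - 69689 = -536463$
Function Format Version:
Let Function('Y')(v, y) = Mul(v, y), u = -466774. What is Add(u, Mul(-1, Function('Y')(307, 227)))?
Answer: -536463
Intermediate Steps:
Add(u, Mul(-1, Function('Y')(307, 227))) = Add(-466774, Mul(-1, Mul(307, 227))) = Add(-466774, Mul(-1, 69689)) = Add(-466774, -69689) = -536463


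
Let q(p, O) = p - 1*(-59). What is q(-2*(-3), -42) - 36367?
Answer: -36302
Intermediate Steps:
q(p, O) = 59 + p (q(p, O) = p + 59 = 59 + p)
q(-2*(-3), -42) - 36367 = (59 - 2*(-3)) - 36367 = (59 + 6) - 36367 = 65 - 36367 = -36302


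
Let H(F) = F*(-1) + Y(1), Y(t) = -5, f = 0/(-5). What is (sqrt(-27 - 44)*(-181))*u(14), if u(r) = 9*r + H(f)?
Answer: -21901*I*sqrt(71) ≈ -1.8454e+5*I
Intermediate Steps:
f = 0 (f = 0*(-1/5) = 0)
H(F) = -5 - F (H(F) = F*(-1) - 5 = -F - 5 = -5 - F)
u(r) = -5 + 9*r (u(r) = 9*r + (-5 - 1*0) = 9*r + (-5 + 0) = 9*r - 5 = -5 + 9*r)
(sqrt(-27 - 44)*(-181))*u(14) = (sqrt(-27 - 44)*(-181))*(-5 + 9*14) = (sqrt(-71)*(-181))*(-5 + 126) = ((I*sqrt(71))*(-181))*121 = -181*I*sqrt(71)*121 = -21901*I*sqrt(71)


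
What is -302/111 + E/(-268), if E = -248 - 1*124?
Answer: -9911/7437 ≈ -1.3327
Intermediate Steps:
E = -372 (E = -248 - 124 = -372)
-302/111 + E/(-268) = -302/111 - 372/(-268) = -302*1/111 - 372*(-1/268) = -302/111 + 93/67 = -9911/7437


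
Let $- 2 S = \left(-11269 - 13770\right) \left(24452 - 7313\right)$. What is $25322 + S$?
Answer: $\frac{429194065}{2} \approx 2.146 \cdot 10^{8}$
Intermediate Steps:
$S = \frac{429143421}{2}$ ($S = - \frac{\left(-11269 - 13770\right) \left(24452 - 7313\right)}{2} = - \frac{\left(-25039\right) 17139}{2} = \left(- \frac{1}{2}\right) \left(-429143421\right) = \frac{429143421}{2} \approx 2.1457 \cdot 10^{8}$)
$25322 + S = 25322 + \frac{429143421}{2} = \frac{429194065}{2}$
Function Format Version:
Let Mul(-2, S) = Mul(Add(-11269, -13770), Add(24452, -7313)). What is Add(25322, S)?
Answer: Rational(429194065, 2) ≈ 2.1460e+8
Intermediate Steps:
S = Rational(429143421, 2) (S = Mul(Rational(-1, 2), Mul(Add(-11269, -13770), Add(24452, -7313))) = Mul(Rational(-1, 2), Mul(-25039, 17139)) = Mul(Rational(-1, 2), -429143421) = Rational(429143421, 2) ≈ 2.1457e+8)
Add(25322, S) = Add(25322, Rational(429143421, 2)) = Rational(429194065, 2)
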